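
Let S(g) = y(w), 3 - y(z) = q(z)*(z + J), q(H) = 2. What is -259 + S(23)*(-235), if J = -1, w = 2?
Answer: -494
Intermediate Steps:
y(z) = 5 - 2*z (y(z) = 3 - 2*(z - 1) = 3 - 2*(-1 + z) = 3 - (-2 + 2*z) = 3 + (2 - 2*z) = 5 - 2*z)
S(g) = 1 (S(g) = 5 - 2*2 = 5 - 4 = 1)
-259 + S(23)*(-235) = -259 + 1*(-235) = -259 - 235 = -494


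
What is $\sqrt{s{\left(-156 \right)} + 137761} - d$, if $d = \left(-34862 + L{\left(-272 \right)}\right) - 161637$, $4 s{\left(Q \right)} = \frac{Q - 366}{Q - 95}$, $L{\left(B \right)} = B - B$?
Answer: $196499 + \frac{\sqrt{34716454066}}{502} \approx 1.9687 \cdot 10^{5}$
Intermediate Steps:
$L{\left(B \right)} = 0$
$s{\left(Q \right)} = \frac{-366 + Q}{4 \left(-95 + Q\right)}$ ($s{\left(Q \right)} = \frac{\left(Q - 366\right) \frac{1}{Q - 95}}{4} = \frac{\left(-366 + Q\right) \frac{1}{-95 + Q}}{4} = \frac{\frac{1}{-95 + Q} \left(-366 + Q\right)}{4} = \frac{-366 + Q}{4 \left(-95 + Q\right)}$)
$d = -196499$ ($d = \left(-34862 + 0\right) - 161637 = -34862 - 161637 = -196499$)
$\sqrt{s{\left(-156 \right)} + 137761} - d = \sqrt{\frac{-366 - 156}{4 \left(-95 - 156\right)} + 137761} - -196499 = \sqrt{\frac{1}{4} \frac{1}{-251} \left(-522\right) + 137761} + 196499 = \sqrt{\frac{1}{4} \left(- \frac{1}{251}\right) \left(-522\right) + 137761} + 196499 = \sqrt{\frac{261}{502} + 137761} + 196499 = \sqrt{\frac{69156283}{502}} + 196499 = \frac{\sqrt{34716454066}}{502} + 196499 = 196499 + \frac{\sqrt{34716454066}}{502}$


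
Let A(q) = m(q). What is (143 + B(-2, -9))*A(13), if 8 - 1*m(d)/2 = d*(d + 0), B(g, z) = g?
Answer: -45402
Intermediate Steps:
m(d) = 16 - 2*d² (m(d) = 16 - 2*d*(d + 0) = 16 - 2*d*d = 16 - 2*d²)
A(q) = 16 - 2*q²
(143 + B(-2, -9))*A(13) = (143 - 2)*(16 - 2*13²) = 141*(16 - 2*169) = 141*(16 - 338) = 141*(-322) = -45402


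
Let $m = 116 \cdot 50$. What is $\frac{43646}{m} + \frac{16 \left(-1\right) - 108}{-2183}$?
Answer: $\frac{47999209}{6330700} \approx 7.582$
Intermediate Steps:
$m = 5800$
$\frac{43646}{m} + \frac{16 \left(-1\right) - 108}{-2183} = \frac{43646}{5800} + \frac{16 \left(-1\right) - 108}{-2183} = 43646 \cdot \frac{1}{5800} + \left(-16 - 108\right) \left(- \frac{1}{2183}\right) = \frac{21823}{2900} - - \frac{124}{2183} = \frac{21823}{2900} + \frac{124}{2183} = \frac{47999209}{6330700}$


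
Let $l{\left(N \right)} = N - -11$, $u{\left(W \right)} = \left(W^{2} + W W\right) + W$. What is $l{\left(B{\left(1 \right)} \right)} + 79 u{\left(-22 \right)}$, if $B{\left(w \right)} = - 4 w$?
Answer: $74741$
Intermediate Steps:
$u{\left(W \right)} = W + 2 W^{2}$ ($u{\left(W \right)} = \left(W^{2} + W^{2}\right) + W = 2 W^{2} + W = W + 2 W^{2}$)
$l{\left(N \right)} = 11 + N$ ($l{\left(N \right)} = N + 11 = 11 + N$)
$l{\left(B{\left(1 \right)} \right)} + 79 u{\left(-22 \right)} = \left(11 - 4\right) + 79 \left(- 22 \left(1 + 2 \left(-22\right)\right)\right) = \left(11 - 4\right) + 79 \left(- 22 \left(1 - 44\right)\right) = 7 + 79 \left(\left(-22\right) \left(-43\right)\right) = 7 + 79 \cdot 946 = 7 + 74734 = 74741$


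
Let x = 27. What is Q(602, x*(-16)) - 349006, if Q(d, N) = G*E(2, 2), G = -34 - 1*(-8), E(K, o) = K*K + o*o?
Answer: -349214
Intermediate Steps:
E(K, o) = K² + o²
G = -26 (G = -34 + 8 = -26)
Q(d, N) = -208 (Q(d, N) = -26*(2² + 2²) = -26*(4 + 4) = -26*8 = -208)
Q(602, x*(-16)) - 349006 = -208 - 349006 = -349214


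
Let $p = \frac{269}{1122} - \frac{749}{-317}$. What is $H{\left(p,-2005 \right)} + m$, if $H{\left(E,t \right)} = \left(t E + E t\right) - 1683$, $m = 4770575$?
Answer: $\frac{846229516349}{177837} \approx 4.7585 \cdot 10^{6}$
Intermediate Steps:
$p = \frac{925651}{355674}$ ($p = 269 \cdot \frac{1}{1122} - - \frac{749}{317} = \frac{269}{1122} + \frac{749}{317} = \frac{925651}{355674} \approx 2.6025$)
$H{\left(E,t \right)} = -1683 + 2 E t$ ($H{\left(E,t \right)} = \left(E t + E t\right) - 1683 = 2 E t - 1683 = -1683 + 2 E t$)
$H{\left(p,-2005 \right)} + m = \left(-1683 + 2 \cdot \frac{925651}{355674} \left(-2005\right)\right) + 4770575 = \left(-1683 - \frac{1855930255}{177837}\right) + 4770575 = - \frac{2155229926}{177837} + 4770575 = \frac{846229516349}{177837}$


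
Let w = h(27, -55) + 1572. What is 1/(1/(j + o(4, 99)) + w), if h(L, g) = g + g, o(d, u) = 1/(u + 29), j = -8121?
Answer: 1039487/1519729866 ≈ 0.00068399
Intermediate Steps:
o(d, u) = 1/(29 + u)
h(L, g) = 2*g
w = 1462 (w = 2*(-55) + 1572 = -110 + 1572 = 1462)
1/(1/(j + o(4, 99)) + w) = 1/(1/(-8121 + 1/(29 + 99)) + 1462) = 1/(1/(-8121 + 1/128) + 1462) = 1/(1/(-1039487/128) + 1462) = 1/(-128/1039487 + 1462) = 1/(1519729866/1039487) = 1039487/1519729866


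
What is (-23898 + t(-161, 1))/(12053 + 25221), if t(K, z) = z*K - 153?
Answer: -12106/18637 ≈ -0.64957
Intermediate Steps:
t(K, z) = -153 + K*z (t(K, z) = K*z - 153 = -153 + K*z)
(-23898 + t(-161, 1))/(12053 + 25221) = (-23898 + (-153 - 161*1))/(12053 + 25221) = (-23898 + (-153 - 161))/37274 = (-23898 - 314)*(1/37274) = -24212*1/37274 = -12106/18637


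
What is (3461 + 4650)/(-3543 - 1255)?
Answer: -8111/4798 ≈ -1.6905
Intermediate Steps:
(3461 + 4650)/(-3543 - 1255) = 8111/(-4798) = 8111*(-1/4798) = -8111/4798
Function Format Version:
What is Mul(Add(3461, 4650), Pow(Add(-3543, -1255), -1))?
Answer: Rational(-8111, 4798) ≈ -1.6905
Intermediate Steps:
Mul(Add(3461, 4650), Pow(Add(-3543, -1255), -1)) = Mul(8111, Pow(-4798, -1)) = Mul(8111, Rational(-1, 4798)) = Rational(-8111, 4798)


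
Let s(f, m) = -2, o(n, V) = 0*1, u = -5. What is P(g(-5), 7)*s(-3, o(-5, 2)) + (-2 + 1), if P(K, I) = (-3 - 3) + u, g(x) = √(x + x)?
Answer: 21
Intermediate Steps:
g(x) = √2*√x (g(x) = √(2*x) = √2*√x)
o(n, V) = 0
P(K, I) = -11 (P(K, I) = (-3 - 3) - 5 = -6 - 5 = -11)
P(g(-5), 7)*s(-3, o(-5, 2)) + (-2 + 1) = -11*(-2) + (-2 + 1) = 22 - 1 = 21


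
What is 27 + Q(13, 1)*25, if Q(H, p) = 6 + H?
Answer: 502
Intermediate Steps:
27 + Q(13, 1)*25 = 27 + (6 + 13)*25 = 27 + 19*25 = 27 + 475 = 502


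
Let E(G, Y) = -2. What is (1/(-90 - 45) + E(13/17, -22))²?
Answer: 73441/18225 ≈ 4.0297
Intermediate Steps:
(1/(-90 - 45) + E(13/17, -22))² = (1/(-90 - 45) - 2)² = (1/(-135) - 2)² = (-1/135 - 2)² = (-271/135)² = 73441/18225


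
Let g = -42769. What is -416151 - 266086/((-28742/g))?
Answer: -11670622088/14371 ≈ -8.1210e+5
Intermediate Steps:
-416151 - 266086/((-28742/g)) = -416151 - 266086/((-28742/(-42769))) = -416151 - 266086/((-28742*(-1/42769))) = -416151 - 266086/28742/42769 = -416151 - 266086*42769/28742 = -416151 - 1*5690116067/14371 = -416151 - 5690116067/14371 = -11670622088/14371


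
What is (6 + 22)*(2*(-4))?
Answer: -224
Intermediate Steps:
(6 + 22)*(2*(-4)) = 28*(-8) = -224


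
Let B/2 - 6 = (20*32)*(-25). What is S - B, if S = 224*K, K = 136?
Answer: 62452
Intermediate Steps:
B = -31988 (B = 12 + 2*((20*32)*(-25)) = 12 + 2*(640*(-25)) = 12 + 2*(-16000) = 12 - 32000 = -31988)
S = 30464 (S = 224*136 = 30464)
S - B = 30464 - 1*(-31988) = 30464 + 31988 = 62452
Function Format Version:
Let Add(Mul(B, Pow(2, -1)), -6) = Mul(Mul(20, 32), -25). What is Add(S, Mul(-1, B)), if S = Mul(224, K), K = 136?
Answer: 62452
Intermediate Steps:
B = -31988 (B = Add(12, Mul(2, Mul(Mul(20, 32), -25))) = Add(12, Mul(2, Mul(640, -25))) = Add(12, Mul(2, -16000)) = Add(12, -32000) = -31988)
S = 30464 (S = Mul(224, 136) = 30464)
Add(S, Mul(-1, B)) = Add(30464, Mul(-1, -31988)) = Add(30464, 31988) = 62452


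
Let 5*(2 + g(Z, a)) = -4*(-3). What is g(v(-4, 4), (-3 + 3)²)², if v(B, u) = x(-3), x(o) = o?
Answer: 4/25 ≈ 0.16000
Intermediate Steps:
v(B, u) = -3
g(Z, a) = ⅖ (g(Z, a) = -2 + (-4*(-3))/5 = -2 + (⅕)*12 = -2 + 12/5 = ⅖)
g(v(-4, 4), (-3 + 3)²)² = (⅖)² = 4/25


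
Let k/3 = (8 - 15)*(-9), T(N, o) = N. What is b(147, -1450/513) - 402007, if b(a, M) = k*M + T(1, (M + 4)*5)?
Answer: -7648264/19 ≈ -4.0254e+5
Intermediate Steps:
k = 189 (k = 3*((8 - 15)*(-9)) = 3*(-7*(-9)) = 3*63 = 189)
b(a, M) = 1 + 189*M (b(a, M) = 189*M + 1 = 1 + 189*M)
b(147, -1450/513) - 402007 = (1 + 189*(-1450/513)) - 402007 = (1 - 10150/19) - 402007 = -10131/19 - 402007 = -7648264/19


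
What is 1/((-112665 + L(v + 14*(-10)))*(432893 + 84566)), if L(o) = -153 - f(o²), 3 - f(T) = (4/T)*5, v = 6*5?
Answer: -605/35320045795136 ≈ -1.7129e-11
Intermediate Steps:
v = 30
f(T) = 3 - 20/T (f(T) = 3 - 4/T*5 = 3 - 20/T)
L(o) = -156 + 20/o² (L(o) = -153 - (3 - 20/o²) = -153 + (-3 + 20/o²) = -156 + 20/o²)
1/((-112665 + L(v + 14*(-10)))*(432893 + 84566)) = 1/((-112665 + (-156 + 20/(30 + 14*(-10))²))*(432893 + 84566)) = 1/((-112665 + (-156 + 20/(30 - 140)²))*517459) = 1/((-112665 + (-156 + 20/(-110)²))*517459) = 1/((-112665 + (-156 + 20*(1/12100)))*517459) = 1/((-112665 + (-156 + 1/605))*517459) = 1/((-112665 - 94379/605)*517459) = 1/(-68256704/605*517459) = 1/(-35320045795136/605) = -605/35320045795136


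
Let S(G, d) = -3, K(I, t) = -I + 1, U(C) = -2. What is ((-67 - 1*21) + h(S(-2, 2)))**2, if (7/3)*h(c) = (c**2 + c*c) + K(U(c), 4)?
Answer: 6241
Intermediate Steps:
K(I, t) = 1 - I
h(c) = 9/7 + 6*c**2/7 (h(c) = 3*((c**2 + c*c) + (1 - 1*(-2)))/7 = 3*((c**2 + c**2) + (1 + 2))/7 = 3*(2*c**2 + 3)/7 = 3*(3 + 2*c**2)/7 = 9/7 + 6*c**2/7)
((-67 - 1*21) + h(S(-2, 2)))**2 = ((-67 - 1*21) + (9/7 + (6/7)*(-3)**2))**2 = ((-67 - 21) + (9/7 + (6/7)*9))**2 = (-88 + (9/7 + 54/7))**2 = (-88 + 9)**2 = (-79)**2 = 6241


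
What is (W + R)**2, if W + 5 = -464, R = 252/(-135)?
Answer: 49885969/225 ≈ 2.2172e+5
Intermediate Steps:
R = -28/15 (R = 252*(-1/135) = -28/15 ≈ -1.8667)
W = -469 (W = -5 - 464 = -469)
(W + R)**2 = (-469 - 28/15)**2 = (-7063/15)**2 = 49885969/225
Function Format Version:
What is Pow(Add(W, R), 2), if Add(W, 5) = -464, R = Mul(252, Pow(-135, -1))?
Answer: Rational(49885969, 225) ≈ 2.2172e+5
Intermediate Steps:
R = Rational(-28, 15) (R = Mul(252, Rational(-1, 135)) = Rational(-28, 15) ≈ -1.8667)
W = -469 (W = Add(-5, -464) = -469)
Pow(Add(W, R), 2) = Pow(Add(-469, Rational(-28, 15)), 2) = Pow(Rational(-7063, 15), 2) = Rational(49885969, 225)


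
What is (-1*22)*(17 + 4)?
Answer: -462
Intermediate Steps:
(-1*22)*(17 + 4) = -22*21 = -462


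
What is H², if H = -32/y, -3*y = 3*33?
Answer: 1024/1089 ≈ 0.94031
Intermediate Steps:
y = -33 ≈ -33.000
H = 32/33 (H = -32/(-33) = -32*(-1/33) = 32/33 ≈ 0.96970)
H² = (32/33)² = 1024/1089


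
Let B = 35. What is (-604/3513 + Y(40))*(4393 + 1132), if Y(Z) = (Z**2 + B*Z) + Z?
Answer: 59001010900/3513 ≈ 1.6795e+7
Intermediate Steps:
Y(Z) = Z**2 + 36*Z (Y(Z) = (Z**2 + 35*Z) + Z = Z**2 + 36*Z)
(-604/3513 + Y(40))*(4393 + 1132) = (-604/3513 + 40*(36 + 40))*(4393 + 1132) = (-604*1/3513 + 40*76)*5525 = (-604/3513 + 3040)*5525 = (10678916/3513)*5525 = 59001010900/3513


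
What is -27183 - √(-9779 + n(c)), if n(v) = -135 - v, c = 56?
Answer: -27183 - I*√9970 ≈ -27183.0 - 99.85*I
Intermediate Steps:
-27183 - √(-9779 + n(c)) = -27183 - √(-9779 + (-135 - 1*56)) = -27183 - √(-9779 + (-135 - 56)) = -27183 - √(-9779 - 191) = -27183 - √(-9970) = -27183 - I*√9970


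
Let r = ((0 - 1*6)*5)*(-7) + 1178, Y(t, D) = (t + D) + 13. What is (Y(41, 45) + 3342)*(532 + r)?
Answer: 6606720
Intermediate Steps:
Y(t, D) = 13 + D + t (Y(t, D) = (D + t) + 13 = 13 + D + t)
r = 1388 (r = ((0 - 6)*5)*(-7) + 1178 = -6*5*(-7) + 1178 = -30*(-7) + 1178 = 210 + 1178 = 1388)
(Y(41, 45) + 3342)*(532 + r) = ((13 + 45 + 41) + 3342)*(532 + 1388) = (99 + 3342)*1920 = 3441*1920 = 6606720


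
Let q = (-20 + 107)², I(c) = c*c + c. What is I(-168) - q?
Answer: 20487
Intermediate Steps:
I(c) = c + c² (I(c) = c² + c = c + c²)
q = 7569 (q = 87² = 7569)
I(-168) - q = -168*(1 - 168) - 1*7569 = -168*(-167) - 7569 = 28056 - 7569 = 20487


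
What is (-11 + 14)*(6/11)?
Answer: 18/11 ≈ 1.6364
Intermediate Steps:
(-11 + 14)*(6/11) = 3*(6*(1/11)) = 3*(6/11) = 18/11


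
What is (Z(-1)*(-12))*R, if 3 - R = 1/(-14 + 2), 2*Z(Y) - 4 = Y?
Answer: -111/2 ≈ -55.500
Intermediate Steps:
Z(Y) = 2 + Y/2
R = 37/12 (R = 3 - 1/(-14 + 2) = 3 - 1/(-12) = 3 - 1*(-1/12) = 3 + 1/12 = 37/12 ≈ 3.0833)
(Z(-1)*(-12))*R = ((2 + (½)*(-1))*(-12))*(37/12) = ((2 - ½)*(-12))*(37/12) = ((3/2)*(-12))*(37/12) = -18*37/12 = -111/2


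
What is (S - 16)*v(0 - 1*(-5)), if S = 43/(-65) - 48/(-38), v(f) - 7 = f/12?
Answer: -564171/4940 ≈ -114.20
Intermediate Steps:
v(f) = 7 + f/12
S = 743/1235 (S = 43*(-1/65) - 48*(-1/38) = -43/65 + 24/19 = 743/1235 ≈ 0.60162)
(S - 16)*v(0 - 1*(-5)) = (743/1235 - 16)*(7 + (0 - 1*(-5))/12) = -19017*(7 + (0 + 5)/12)/1235 = -19017*(7 + (1/12)*5)/1235 = -19017*(7 + 5/12)/1235 = -19017/1235*89/12 = -564171/4940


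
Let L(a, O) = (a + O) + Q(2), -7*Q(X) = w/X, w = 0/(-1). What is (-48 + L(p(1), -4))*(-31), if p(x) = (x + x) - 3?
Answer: 1643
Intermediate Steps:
w = 0 (w = 0*(-1) = 0)
p(x) = -3 + 2*x (p(x) = 2*x - 3 = -3 + 2*x)
Q(X) = 0 (Q(X) = -0/X = -⅐*0 = 0)
L(a, O) = O + a (L(a, O) = (a + O) + 0 = (O + a) + 0 = O + a)
(-48 + L(p(1), -4))*(-31) = (-48 + (-4 + (-3 + 2*1)))*(-31) = (-48 + (-4 + (-3 + 2)))*(-31) = (-48 + (-4 - 1))*(-31) = (-48 - 5)*(-31) = -53*(-31) = 1643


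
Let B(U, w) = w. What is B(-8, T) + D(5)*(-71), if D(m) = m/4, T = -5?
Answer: -375/4 ≈ -93.750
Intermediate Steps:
D(m) = m/4 (D(m) = m*(¼) = m/4)
B(-8, T) + D(5)*(-71) = -5 + ((¼)*5)*(-71) = -5 + (5/4)*(-71) = -5 - 355/4 = -375/4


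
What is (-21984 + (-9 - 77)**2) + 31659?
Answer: 17071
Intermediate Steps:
(-21984 + (-9 - 77)**2) + 31659 = (-21984 + (-86)**2) + 31659 = (-21984 + 7396) + 31659 = -14588 + 31659 = 17071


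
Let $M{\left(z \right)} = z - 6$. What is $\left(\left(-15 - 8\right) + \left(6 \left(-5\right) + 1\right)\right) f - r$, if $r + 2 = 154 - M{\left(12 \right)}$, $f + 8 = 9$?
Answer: $-198$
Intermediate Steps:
$M{\left(z \right)} = -6 + z$
$f = 1$ ($f = -8 + 9 = 1$)
$r = 146$ ($r = -2 + \left(154 - \left(-6 + 12\right)\right) = -2 + \left(154 - 6\right) = -2 + 148 = 146$)
$\left(\left(-15 - 8\right) + \left(6 \left(-5\right) + 1\right)\right) f - r = \left(\left(-15 - 8\right) + \left(6 \left(-5\right) + 1\right)\right) 1 - 146 = \left(-23 + \left(-30 + 1\right)\right) 1 - 146 = \left(-23 - 29\right) 1 - 146 = \left(-52\right) 1 - 146 = -52 - 146 = -198$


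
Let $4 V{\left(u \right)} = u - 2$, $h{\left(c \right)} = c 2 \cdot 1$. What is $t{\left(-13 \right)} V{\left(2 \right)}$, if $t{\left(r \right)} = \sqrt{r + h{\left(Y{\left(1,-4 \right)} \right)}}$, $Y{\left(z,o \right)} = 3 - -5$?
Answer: $0$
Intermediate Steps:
$Y{\left(z,o \right)} = 8$ ($Y{\left(z,o \right)} = 3 + 5 = 8$)
$h{\left(c \right)} = 2 c$ ($h{\left(c \right)} = 2 c 1 = 2 c$)
$t{\left(r \right)} = \sqrt{16 + r}$ ($t{\left(r \right)} = \sqrt{r + 2 \cdot 8} = \sqrt{r + 16} = \sqrt{16 + r}$)
$V{\left(u \right)} = - \frac{1}{2} + \frac{u}{4}$ ($V{\left(u \right)} = \frac{u - 2}{4} = \frac{-2 + u}{4} = - \frac{1}{2} + \frac{u}{4}$)
$t{\left(-13 \right)} V{\left(2 \right)} = \sqrt{16 - 13} \left(- \frac{1}{2} + \frac{1}{4} \cdot 2\right) = \sqrt{3} \left(- \frac{1}{2} + \frac{1}{2}\right) = \sqrt{3} \cdot 0 = 0$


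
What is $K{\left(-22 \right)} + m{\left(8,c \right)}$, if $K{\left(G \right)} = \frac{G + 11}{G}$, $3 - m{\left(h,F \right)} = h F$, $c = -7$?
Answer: $\frac{119}{2} \approx 59.5$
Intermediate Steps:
$m{\left(h,F \right)} = 3 - F h$ ($m{\left(h,F \right)} = 3 - h F = 3 - F h$)
$K{\left(G \right)} = \frac{11 + G}{G}$
$K{\left(-22 \right)} + m{\left(8,c \right)} = \frac{11 - 22}{-22} - \left(-3 - 56\right) = \left(- \frac{1}{22}\right) \left(-11\right) + \left(3 + 56\right) = \frac{1}{2} + 59 = \frac{119}{2}$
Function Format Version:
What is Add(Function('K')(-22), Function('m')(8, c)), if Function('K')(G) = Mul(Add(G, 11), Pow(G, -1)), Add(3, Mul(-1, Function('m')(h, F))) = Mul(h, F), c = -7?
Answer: Rational(119, 2) ≈ 59.500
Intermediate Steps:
Function('m')(h, F) = Add(3, Mul(-1, F, h)) (Function('m')(h, F) = Add(3, Mul(-1, Mul(h, F))) = Add(3, Mul(-1, Mul(F, h))) = Add(3, Mul(-1, F, h)))
Function('K')(G) = Mul(Pow(G, -1), Add(11, G)) (Function('K')(G) = Mul(Add(11, G), Pow(G, -1)) = Mul(Pow(G, -1), Add(11, G)))
Add(Function('K')(-22), Function('m')(8, c)) = Add(Mul(Pow(-22, -1), Add(11, -22)), Add(3, Mul(-1, -7, 8))) = Add(Mul(Rational(-1, 22), -11), Add(3, 56)) = Add(Rational(1, 2), 59) = Rational(119, 2)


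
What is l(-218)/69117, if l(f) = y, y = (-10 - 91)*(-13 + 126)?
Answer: -11413/69117 ≈ -0.16513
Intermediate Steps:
y = -11413 (y = -101*113 = -11413)
l(f) = -11413
l(-218)/69117 = -11413/69117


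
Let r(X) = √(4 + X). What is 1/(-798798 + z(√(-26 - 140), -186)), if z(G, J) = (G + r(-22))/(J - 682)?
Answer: 868*I/(√166 - 693356664*I + 3*√2) ≈ -1.2519e-6 + 3.0923e-14*I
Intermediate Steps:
z(G, J) = (G + 3*I*√2)/(-682 + J) (z(G, J) = (G + √(4 - 22))/(J - 682) = (G + √(-18))/(-682 + J) = (G + 3*I*√2)/(-682 + J))
1/(-798798 + z(√(-26 - 140), -186)) = 1/(-798798 + (√(-26 - 140) + 3*I*√2)/(-682 - 186)) = 1/(-798798 + (√(-166) + 3*I*√2)/(-868)) = 1/(-798798 - (I*√166 + 3*I*√2)/868) = 1/(-798798 + (-3*I*√2/868 - I*√166/868)) = 1/(-798798 - 3*I*√2/868 - I*√166/868)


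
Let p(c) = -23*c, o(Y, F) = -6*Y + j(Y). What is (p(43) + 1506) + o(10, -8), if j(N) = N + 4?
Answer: 471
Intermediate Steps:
j(N) = 4 + N
o(Y, F) = 4 - 5*Y (o(Y, F) = -6*Y + (4 + Y) = 4 - 5*Y)
(p(43) + 1506) + o(10, -8) = (-23*43 + 1506) + (4 - 5*10) = (-989 + 1506) + (4 - 50) = 517 - 46 = 471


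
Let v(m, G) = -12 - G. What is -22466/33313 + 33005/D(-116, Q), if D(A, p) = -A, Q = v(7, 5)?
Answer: 1096889509/3864308 ≈ 283.85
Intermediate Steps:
Q = -17 (Q = -12 - 1*5 = -12 - 5 = -17)
-22466/33313 + 33005/D(-116, Q) = -22466/33313 + 33005/((-1*(-116))) = -22466*1/33313 + 33005/116 = -22466/33313 + 33005*(1/116) = -22466/33313 + 33005/116 = 1096889509/3864308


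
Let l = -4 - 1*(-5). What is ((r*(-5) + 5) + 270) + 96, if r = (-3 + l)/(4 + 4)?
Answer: 1489/4 ≈ 372.25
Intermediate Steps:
l = 1 (l = -4 + 5 = 1)
r = -¼ (r = (-3 + 1)/(4 + 4) = -2/8 = -2*⅛ = -¼ ≈ -0.25000)
((r*(-5) + 5) + 270) + 96 = ((-¼*(-5) + 5) + 270) + 96 = ((5/4 + 5) + 270) + 96 = (25/4 + 270) + 96 = 1105/4 + 96 = 1489/4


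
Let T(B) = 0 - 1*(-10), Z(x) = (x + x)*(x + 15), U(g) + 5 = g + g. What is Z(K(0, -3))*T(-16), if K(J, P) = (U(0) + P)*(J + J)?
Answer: 0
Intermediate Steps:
U(g) = -5 + 2*g (U(g) = -5 + (g + g) = -5 + 2*g)
K(J, P) = 2*J*(-5 + P) (K(J, P) = ((-5 + 2*0) + P)*(J + J) = ((-5 + 0) + P)*(2*J) = (-5 + P)*(2*J) = 2*J*(-5 + P))
Z(x) = 2*x*(15 + x) (Z(x) = (2*x)*(15 + x) = 2*x*(15 + x))
T(B) = 10 (T(B) = 0 + 10 = 10)
Z(K(0, -3))*T(-16) = (2*(2*0*(-5 - 3))*(15 + 2*0*(-5 - 3)))*10 = (2*(2*0*(-8))*(15 + 2*0*(-8)))*10 = (2*0*(15 + 0))*10 = (2*0*15)*10 = 0*10 = 0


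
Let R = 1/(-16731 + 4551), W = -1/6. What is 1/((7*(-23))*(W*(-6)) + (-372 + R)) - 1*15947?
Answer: -103526995307/6491941 ≈ -15947.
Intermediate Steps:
W = -⅙ (W = -1*⅙ = -⅙ ≈ -0.16667)
R = -1/12180 (R = 1/(-12180) = -1/12180 ≈ -8.2102e-5)
1/((7*(-23))*(W*(-6)) + (-372 + R)) - 1*15947 = 1/((7*(-23))*(-⅙*(-6)) + (-372 - 1/12180)) - 1*15947 = 1/(-161*1 - 4530961/12180) - 15947 = 1/(-161 - 4530961/12180) - 15947 = 1/(-6491941/12180) - 15947 = -12180/6491941 - 15947 = -103526995307/6491941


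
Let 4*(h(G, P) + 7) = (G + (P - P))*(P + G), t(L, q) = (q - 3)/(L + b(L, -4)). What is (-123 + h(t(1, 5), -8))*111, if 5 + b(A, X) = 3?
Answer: -13875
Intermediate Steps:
b(A, X) = -2 (b(A, X) = -5 + 3 = -2)
t(L, q) = (-3 + q)/(-2 + L) (t(L, q) = (q - 3)/(L - 2) = (-3 + q)/(-2 + L))
h(G, P) = -7 + G*(G + P)/4 (h(G, P) = -7 + ((G + (P - P))*(P + G))/4 = -7 + ((G + 0)*(G + P))/4 = -7 + (G*(G + P))/4 = -7 + G*(G + P)/4)
(-123 + h(t(1, 5), -8))*111 = (-123 + (-7 + ((-3 + 5)/(-2 + 1))²/4 + (¼)*((-3 + 5)/(-2 + 1))*(-8)))*111 = (-123 + (-7 + (2/(-1))²/4 + (¼)*(2/(-1))*(-8)))*111 = (-123 + (-7 + (-1*2)²/4 + (¼)*(-1*2)*(-8)))*111 = (-123 + (-7 + (¼)*(-2)² + (¼)*(-2)*(-8)))*111 = (-123 + (-7 + (¼)*4 + 4))*111 = (-123 + (-7 + 1 + 4))*111 = (-123 - 2)*111 = -125*111 = -13875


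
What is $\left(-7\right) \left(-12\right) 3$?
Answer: $252$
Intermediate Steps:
$\left(-7\right) \left(-12\right) 3 = 84 \cdot 3 = 252$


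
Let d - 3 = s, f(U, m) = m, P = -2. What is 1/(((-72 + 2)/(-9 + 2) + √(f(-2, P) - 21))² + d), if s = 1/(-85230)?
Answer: 581132146770/113320771603201 - 145283058000*I*√23/113320771603201 ≈ 0.0051282 - 0.0061485*I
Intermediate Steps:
s = -1/85230 ≈ -1.1733e-5
d = 255689/85230 (d = 3 - 1/85230 = 255689/85230 ≈ 3.0000)
1/(((-72 + 2)/(-9 + 2) + √(f(-2, P) - 21))² + d) = 1/(((-72 + 2)/(-9 + 2) + √(-2 - 21))² + 255689/85230) = 1/((-70/(-7) + √(-23))² + 255689/85230) = 1/((-70*(-⅐) + I*√23)² + 255689/85230) = 1/((10 + I*√23)² + 255689/85230) = 1/(255689/85230 + (10 + I*√23)²)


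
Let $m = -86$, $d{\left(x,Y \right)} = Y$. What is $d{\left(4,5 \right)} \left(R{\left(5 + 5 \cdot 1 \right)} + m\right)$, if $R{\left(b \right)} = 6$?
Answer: $-400$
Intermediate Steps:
$d{\left(4,5 \right)} \left(R{\left(5 + 5 \cdot 1 \right)} + m\right) = 5 \left(6 - 86\right) = 5 \left(-80\right) = -400$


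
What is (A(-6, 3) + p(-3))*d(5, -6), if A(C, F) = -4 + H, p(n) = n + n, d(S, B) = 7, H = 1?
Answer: -63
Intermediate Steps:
p(n) = 2*n
A(C, F) = -3 (A(C, F) = -4 + 1 = -3)
(A(-6, 3) + p(-3))*d(5, -6) = (-3 + 2*(-3))*7 = (-3 - 6)*7 = -9*7 = -63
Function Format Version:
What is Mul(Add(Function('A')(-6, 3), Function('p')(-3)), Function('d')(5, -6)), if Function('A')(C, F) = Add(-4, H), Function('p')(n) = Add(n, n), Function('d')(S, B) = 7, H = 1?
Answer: -63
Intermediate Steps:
Function('p')(n) = Mul(2, n)
Function('A')(C, F) = -3 (Function('A')(C, F) = Add(-4, 1) = -3)
Mul(Add(Function('A')(-6, 3), Function('p')(-3)), Function('d')(5, -6)) = Mul(Add(-3, Mul(2, -3)), 7) = Mul(Add(-3, -6), 7) = Mul(-9, 7) = -63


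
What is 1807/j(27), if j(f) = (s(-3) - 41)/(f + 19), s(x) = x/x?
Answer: -41561/20 ≈ -2078.1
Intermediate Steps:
s(x) = 1
j(f) = -40/(19 + f) (j(f) = (1 - 41)/(f + 19) = -40/(19 + f))
1807/j(27) = 1807/((-40/(19 + 27))) = 1807/((-40/46)) = 1807/((-40*1/46)) = 1807/(-20/23) = 1807*(-23/20) = -41561/20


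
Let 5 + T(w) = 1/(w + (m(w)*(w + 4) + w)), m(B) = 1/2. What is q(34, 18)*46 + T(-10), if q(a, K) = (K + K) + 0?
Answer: 37972/23 ≈ 1651.0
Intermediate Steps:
q(a, K) = 2*K (q(a, K) = 2*K + 0 = 2*K)
m(B) = ½
T(w) = -5 + 1/(2 + 5*w/2) (T(w) = -5 + 1/(w + ((w + 4)/2 + w)) = -5 + 1/(w + ((4 + w)/2 + w)) = -5 + 1/(w + ((2 + w/2) + w)) = -5 + 1/(w + (2 + 3*w/2)) = -5 + 1/(2 + 5*w/2))
q(34, 18)*46 + T(-10) = (2*18)*46 + (-18 - 25*(-10))/(4 + 5*(-10)) = 36*46 + (-18 + 250)/(4 - 50) = 1656 + 232/(-46) = 1656 - 1/46*232 = 1656 - 116/23 = 37972/23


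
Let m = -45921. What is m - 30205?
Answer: -76126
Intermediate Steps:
m - 30205 = -45921 - 30205 = -76126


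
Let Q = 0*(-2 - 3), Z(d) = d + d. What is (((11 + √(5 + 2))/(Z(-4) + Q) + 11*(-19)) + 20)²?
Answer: (1523 + √7)²/64 ≈ 36369.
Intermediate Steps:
Z(d) = 2*d
Q = 0 (Q = 0*(-5) = 0)
(((11 + √(5 + 2))/(Z(-4) + Q) + 11*(-19)) + 20)² = (((11 + √(5 + 2))/(2*(-4) + 0) + 11*(-19)) + 20)² = (((11 + √7)/(-8 + 0) - 209) + 20)² = (((11 + √7)/(-8) - 209) + 20)² = (((11 + √7)*(-⅛) - 209) + 20)² = (((-11/8 - √7/8) - 209) + 20)² = ((-1683/8 - √7/8) + 20)² = (-1523/8 - √7/8)²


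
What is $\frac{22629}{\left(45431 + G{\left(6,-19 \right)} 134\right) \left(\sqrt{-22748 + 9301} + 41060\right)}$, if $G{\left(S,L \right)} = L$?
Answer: $\frac{61943116}{4820094017373} - \frac{7543 i \sqrt{13447}}{24100470086865} \approx 1.2851 \cdot 10^{-5} - 3.6294 \cdot 10^{-8} i$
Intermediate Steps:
$\frac{22629}{\left(45431 + G{\left(6,-19 \right)} 134\right) \left(\sqrt{-22748 + 9301} + 41060\right)} = \frac{22629}{\left(45431 - 2546\right) \left(\sqrt{-22748 + 9301} + 41060\right)} = \frac{22629}{\left(45431 - 2546\right) \left(\sqrt{-13447} + 41060\right)} = \frac{22629}{42885 \left(i \sqrt{13447} + 41060\right)} = \frac{22629}{42885 \left(41060 + i \sqrt{13447}\right)} = \frac{22629}{1760858100 + 42885 i \sqrt{13447}}$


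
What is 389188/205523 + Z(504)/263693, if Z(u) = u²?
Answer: 154832281652/54194976439 ≈ 2.8569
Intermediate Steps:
389188/205523 + Z(504)/263693 = 389188/205523 + 504²/263693 = 389188*(1/205523) + 254016*(1/263693) = 389188/205523 + 254016/263693 = 154832281652/54194976439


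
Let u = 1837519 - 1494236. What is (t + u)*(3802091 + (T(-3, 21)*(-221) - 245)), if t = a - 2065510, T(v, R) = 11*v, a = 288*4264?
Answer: -1882457448105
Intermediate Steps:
u = 343283
a = 1228032
t = -837478 (t = 1228032 - 2065510 = -837478)
(t + u)*(3802091 + (T(-3, 21)*(-221) - 245)) = (-837478 + 343283)*(3802091 + ((11*(-3))*(-221) - 245)) = -494195*(3802091 + (-33*(-221) - 245)) = -494195*(3802091 + (7293 - 245)) = -494195*(3802091 + 7048) = -494195*3809139 = -1882457448105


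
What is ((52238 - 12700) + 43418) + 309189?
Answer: 392145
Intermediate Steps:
((52238 - 12700) + 43418) + 309189 = (39538 + 43418) + 309189 = 82956 + 309189 = 392145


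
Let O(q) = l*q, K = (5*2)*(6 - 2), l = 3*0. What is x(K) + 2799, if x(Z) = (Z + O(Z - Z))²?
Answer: 4399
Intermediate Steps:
l = 0
K = 40 (K = 10*4 = 40)
O(q) = 0 (O(q) = 0*q = 0)
x(Z) = Z² (x(Z) = (Z + 0)² = Z²)
x(K) + 2799 = 40² + 2799 = 1600 + 2799 = 4399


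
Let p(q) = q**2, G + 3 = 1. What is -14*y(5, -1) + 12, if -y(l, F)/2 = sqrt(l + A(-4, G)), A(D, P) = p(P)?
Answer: 96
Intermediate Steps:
G = -2 (G = -3 + 1 = -2)
A(D, P) = P**2
y(l, F) = -2*sqrt(4 + l) (y(l, F) = -2*sqrt(l + (-2)**2) = -2*sqrt(l + 4) = -2*sqrt(4 + l))
-14*y(5, -1) + 12 = -(-28)*sqrt(4 + 5) + 12 = -(-28)*sqrt(9) + 12 = -(-28)*3 + 12 = -14*(-6) + 12 = 84 + 12 = 96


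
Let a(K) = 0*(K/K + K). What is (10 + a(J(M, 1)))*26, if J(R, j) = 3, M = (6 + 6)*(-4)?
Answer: 260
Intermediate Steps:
M = -48 (M = 12*(-4) = -48)
a(K) = 0 (a(K) = 0*(1 + K) = 0)
(10 + a(J(M, 1)))*26 = (10 + 0)*26 = 10*26 = 260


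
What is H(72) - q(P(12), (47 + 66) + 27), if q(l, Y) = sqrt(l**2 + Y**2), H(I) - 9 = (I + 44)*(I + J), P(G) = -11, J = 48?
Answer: 13929 - sqrt(19721) ≈ 13789.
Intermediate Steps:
H(I) = 9 + (44 + I)*(48 + I) (H(I) = 9 + (I + 44)*(I + 48) = 9 + (44 + I)*(48 + I))
q(l, Y) = sqrt(Y**2 + l**2)
H(72) - q(P(12), (47 + 66) + 27) = (2121 + 72**2 + 92*72) - sqrt(((47 + 66) + 27)**2 + (-11)**2) = (2121 + 5184 + 6624) - sqrt((113 + 27)**2 + 121) = 13929 - sqrt(140**2 + 121) = 13929 - sqrt(19600 + 121) = 13929 - sqrt(19721)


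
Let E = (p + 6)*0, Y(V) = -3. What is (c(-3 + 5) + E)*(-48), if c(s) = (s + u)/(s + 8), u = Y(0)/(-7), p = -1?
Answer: -408/35 ≈ -11.657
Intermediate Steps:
u = 3/7 (u = -3/(-7) = -3*(-⅐) = 3/7 ≈ 0.42857)
c(s) = (3/7 + s)/(8 + s) (c(s) = (s + 3/7)/(s + 8) = (3/7 + s)/(8 + s))
E = 0 (E = (-1 + 6)*0 = 5*0 = 0)
(c(-3 + 5) + E)*(-48) = ((3/7 + (-3 + 5))/(8 + (-3 + 5)) + 0)*(-48) = ((3/7 + 2)/(8 + 2) + 0)*(-48) = ((17/7)/10 + 0)*(-48) = ((⅒)*(17/7) + 0)*(-48) = (17/70 + 0)*(-48) = (17/70)*(-48) = -408/35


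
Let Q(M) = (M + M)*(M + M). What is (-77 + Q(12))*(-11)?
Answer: -5489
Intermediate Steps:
Q(M) = 4*M² (Q(M) = (2*M)*(2*M) = 4*M²)
(-77 + Q(12))*(-11) = (-77 + 4*12²)*(-11) = (-77 + 4*144)*(-11) = (-77 + 576)*(-11) = 499*(-11) = -5489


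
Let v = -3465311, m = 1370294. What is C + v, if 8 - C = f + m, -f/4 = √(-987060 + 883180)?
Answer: -4835597 + 56*I*√530 ≈ -4.8356e+6 + 1289.2*I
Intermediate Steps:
f = -56*I*√530 (f = -4*√(-987060 + 883180) = -56*I*√530 ≈ -1289.2*I)
C = -1370286 + 56*I*√530 (C = 8 - (-56*I*√530 + 1370294) = 8 - (1370294 - 56*I*√530) = 8 + (-1370294 + 56*I*√530) = -1370286 + 56*I*√530 ≈ -1.3703e+6 + 1289.2*I)
C + v = (-1370286 + 56*I*√530) - 3465311 = -4835597 + 56*I*√530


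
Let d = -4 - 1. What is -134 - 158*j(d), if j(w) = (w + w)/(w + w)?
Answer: -292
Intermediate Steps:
d = -5
j(w) = 1 (j(w) = (2*w)/((2*w)) = (2*w)*(1/(2*w)) = 1)
-134 - 158*j(d) = -134 - 158*1 = -134 - 158 = -292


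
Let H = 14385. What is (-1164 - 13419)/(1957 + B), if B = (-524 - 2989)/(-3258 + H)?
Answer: -18029449/2419114 ≈ -7.4529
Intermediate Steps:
B = -1171/3709 (B = (-524 - 2989)/(-3258 + 14385) = -3513/11127 = -3513*1/11127 = -1171/3709 ≈ -0.31572)
(-1164 - 13419)/(1957 + B) = (-1164 - 13419)/(1957 - 1171/3709) = -14583/7257342/3709 = -14583*3709/7257342 = -18029449/2419114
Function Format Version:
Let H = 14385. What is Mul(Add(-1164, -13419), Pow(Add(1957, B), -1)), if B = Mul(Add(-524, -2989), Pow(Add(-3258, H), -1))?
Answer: Rational(-18029449, 2419114) ≈ -7.4529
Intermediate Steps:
B = Rational(-1171, 3709) (B = Mul(Add(-524, -2989), Pow(Add(-3258, 14385), -1)) = Mul(-3513, Pow(11127, -1)) = Mul(-3513, Rational(1, 11127)) = Rational(-1171, 3709) ≈ -0.31572)
Mul(Add(-1164, -13419), Pow(Add(1957, B), -1)) = Mul(Add(-1164, -13419), Pow(Add(1957, Rational(-1171, 3709)), -1)) = Mul(-14583, Pow(Rational(7257342, 3709), -1)) = Mul(-14583, Rational(3709, 7257342)) = Rational(-18029449, 2419114)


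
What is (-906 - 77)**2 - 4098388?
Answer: -3132099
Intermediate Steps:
(-906 - 77)**2 - 4098388 = (-983)**2 - 4098388 = 966289 - 4098388 = -3132099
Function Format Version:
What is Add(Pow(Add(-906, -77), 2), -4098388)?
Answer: -3132099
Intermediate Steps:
Add(Pow(Add(-906, -77), 2), -4098388) = Add(Pow(-983, 2), -4098388) = Add(966289, -4098388) = -3132099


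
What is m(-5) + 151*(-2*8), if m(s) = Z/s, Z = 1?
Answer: -12081/5 ≈ -2416.2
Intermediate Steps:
m(s) = 1/s
m(-5) + 151*(-2*8) = 1/(-5) + 151*(-2*8) = -⅕ + 151*(-16) = -⅕ - 2416 = -12081/5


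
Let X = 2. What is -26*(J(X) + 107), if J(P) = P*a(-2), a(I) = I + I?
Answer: -2574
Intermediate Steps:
a(I) = 2*I
J(P) = -4*P (J(P) = P*(2*(-2)) = P*(-4) = -4*P)
-26*(J(X) + 107) = -26*(-4*2 + 107) = -26*(-8 + 107) = -26*99 = -2574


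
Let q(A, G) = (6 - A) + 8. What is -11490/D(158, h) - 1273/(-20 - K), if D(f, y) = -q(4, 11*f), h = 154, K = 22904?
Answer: 26340949/22924 ≈ 1149.1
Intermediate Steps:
q(A, G) = 14 - A
D(f, y) = -10 (D(f, y) = -(14 - 1*4) = -(14 - 4) = -1*10 = -10)
-11490/D(158, h) - 1273/(-20 - K) = -11490/(-10) - 1273/(-20 - 1*22904) = -11490*(-1/10) - 1273/(-20 - 22904) = 1149 - 1273/(-22924) = 1149 - 1273*(-1/22924) = 1149 + 1273/22924 = 26340949/22924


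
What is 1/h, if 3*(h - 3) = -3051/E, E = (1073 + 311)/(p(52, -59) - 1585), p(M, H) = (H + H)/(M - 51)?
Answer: 1384/1736103 ≈ 0.00079719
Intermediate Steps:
p(M, H) = 2*H/(-51 + M) (p(M, H) = (2*H)/(-51 + M) = 2*H/(-51 + M))
E = -1384/1703 (E = (1073 + 311)/(2*(-59)/(-51 + 52) - 1585) = 1384/(2*(-59)/1 - 1585) = 1384/(2*(-59)*1 - 1585) = 1384/(-118 - 1585) = 1384/(-1703) = 1384*(-1/1703) = -1384/1703 ≈ -0.81268)
h = 1736103/1384 (h = 3 + (-3051/(-1384/1703))/3 = 3 + (-3051*(-1703/1384))/3 = 3 + (⅓)*(5195853/1384) = 3 + 1731951/1384 = 1736103/1384 ≈ 1254.4)
1/h = 1/(1736103/1384) = 1384/1736103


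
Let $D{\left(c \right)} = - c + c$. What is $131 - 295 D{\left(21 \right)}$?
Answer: $131$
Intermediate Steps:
$D{\left(c \right)} = 0$
$131 - 295 D{\left(21 \right)} = 131 - 0 = 131 + 0 = 131$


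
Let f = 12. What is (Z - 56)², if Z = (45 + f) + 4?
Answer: 25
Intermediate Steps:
Z = 61 (Z = (45 + 12) + 4 = 57 + 4 = 61)
(Z - 56)² = (61 - 56)² = 5² = 25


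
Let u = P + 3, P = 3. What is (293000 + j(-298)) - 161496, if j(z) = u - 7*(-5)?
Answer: 131545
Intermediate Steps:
u = 6 (u = 3 + 3 = 6)
j(z) = 41 (j(z) = 6 - 7*(-5) = 6 + 35 = 41)
(293000 + j(-298)) - 161496 = (293000 + 41) - 161496 = 293041 - 161496 = 131545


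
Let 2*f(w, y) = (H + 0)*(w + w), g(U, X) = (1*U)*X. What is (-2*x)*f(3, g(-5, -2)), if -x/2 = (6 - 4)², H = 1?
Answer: 48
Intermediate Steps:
g(U, X) = U*X
x = -8 (x = -2*(6 - 4)² = -2*2² = -2*4 = -8)
f(w, y) = w (f(w, y) = ((1 + 0)*(w + w))/2 = (1*(2*w))/2 = (2*w)/2 = w)
(-2*x)*f(3, g(-5, -2)) = -2*(-8)*3 = 16*3 = 48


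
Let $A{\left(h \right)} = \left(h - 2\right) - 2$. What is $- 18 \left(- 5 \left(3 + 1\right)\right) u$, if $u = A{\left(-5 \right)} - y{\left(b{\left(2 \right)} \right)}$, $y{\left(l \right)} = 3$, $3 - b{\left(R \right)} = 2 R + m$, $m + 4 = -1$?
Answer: $-4320$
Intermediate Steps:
$m = -5$ ($m = -4 - 1 = -5$)
$b{\left(R \right)} = 8 - 2 R$ ($b{\left(R \right)} = 3 - \left(2 R - 5\right) = 3 - \left(-5 + 2 R\right) = 8 - 2 R$)
$A{\left(h \right)} = -4 + h$ ($A{\left(h \right)} = \left(-2 + h\right) - 2 = -4 + h$)
$u = -12$ ($u = \left(-4 - 5\right) - 3 = -9 - 3 = -12$)
$- 18 \left(- 5 \left(3 + 1\right)\right) u = - 18 \left(- 5 \left(3 + 1\right)\right) \left(-12\right) = - 18 \left(\left(-5\right) 4\right) \left(-12\right) = \left(-18\right) \left(-20\right) \left(-12\right) = 360 \left(-12\right) = -4320$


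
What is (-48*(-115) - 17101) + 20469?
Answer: 8888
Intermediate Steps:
(-48*(-115) - 17101) + 20469 = (5520 - 17101) + 20469 = -11581 + 20469 = 8888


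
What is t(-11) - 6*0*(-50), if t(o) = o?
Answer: -11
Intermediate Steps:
t(-11) - 6*0*(-50) = -11 - 6*0*(-50) = -11 + 0*(-50) = -11 + 0 = -11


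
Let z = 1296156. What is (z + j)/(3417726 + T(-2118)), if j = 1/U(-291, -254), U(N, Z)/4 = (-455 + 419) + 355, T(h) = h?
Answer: 1653895057/4358315808 ≈ 0.37948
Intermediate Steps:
U(N, Z) = 1276 (U(N, Z) = 4*((-455 + 419) + 355) = 4*(-36 + 355) = 4*319 = 1276)
j = 1/1276 ≈ 0.00078370
(z + j)/(3417726 + T(-2118)) = (1296156 + 1/1276)/(3417726 - 2118) = (1653895057/1276)/3415608 = (1653895057/1276)*(1/3415608) = 1653895057/4358315808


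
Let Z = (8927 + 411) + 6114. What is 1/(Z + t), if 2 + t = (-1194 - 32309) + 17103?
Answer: -1/950 ≈ -0.0010526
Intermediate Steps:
Z = 15452 (Z = 9338 + 6114 = 15452)
t = -16402 (t = -2 + ((-1194 - 32309) + 17103) = -2 + (-33503 + 17103) = -2 - 16400 = -16402)
1/(Z + t) = 1/(15452 - 16402) = 1/(-950) = -1/950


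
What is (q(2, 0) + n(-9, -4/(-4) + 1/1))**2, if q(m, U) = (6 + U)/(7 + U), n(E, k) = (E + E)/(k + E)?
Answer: 576/49 ≈ 11.755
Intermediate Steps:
n(E, k) = 2*E/(E + k) (n(E, k) = (2*E)/(E + k) = 2*E/(E + k))
q(m, U) = (6 + U)/(7 + U)
(q(2, 0) + n(-9, -4/(-4) + 1/1))**2 = ((6 + 0)/(7 + 0) + 2*(-9)/(-9 + (-4/(-4) + 1/1)))**2 = (6/7 + 2*(-9)/(-9 + (-4*(-1/4) + 1*1)))**2 = ((1/7)*6 + 2*(-9)/(-9 + (1 + 1)))**2 = (6/7 + 2*(-9)/(-9 + 2))**2 = (6/7 + 2*(-9)/(-7))**2 = (6/7 + 2*(-9)*(-1/7))**2 = (6/7 + 18/7)**2 = (24/7)**2 = 576/49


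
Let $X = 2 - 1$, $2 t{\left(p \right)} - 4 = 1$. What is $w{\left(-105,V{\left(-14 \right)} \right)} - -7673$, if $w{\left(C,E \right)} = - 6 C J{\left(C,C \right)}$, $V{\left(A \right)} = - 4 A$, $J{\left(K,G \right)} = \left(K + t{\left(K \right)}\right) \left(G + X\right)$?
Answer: $6723473$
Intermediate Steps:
$t{\left(p \right)} = \frac{5}{2}$ ($t{\left(p \right)} = 2 + \frac{1}{2} \cdot 1 = 2 + \frac{1}{2} = \frac{5}{2}$)
$X = 1$ ($X = 2 - 1 = 1$)
$J{\left(K,G \right)} = \left(1 + G\right) \left(\frac{5}{2} + K\right)$ ($J{\left(K,G \right)} = \left(K + \frac{5}{2}\right) \left(G + 1\right) = \left(\frac{5}{2} + K\right) \left(1 + G\right) = \left(1 + G\right) \left(\frac{5}{2} + K\right)$)
$w{\left(C,E \right)} = - 6 C \left(\frac{5}{2} + C^{2} + \frac{7 C}{2}\right)$ ($w{\left(C,E \right)} = - 6 C \left(\frac{5}{2} + C + \frac{5 C}{2} + C C\right) = - 6 C \left(\frac{5}{2} + C + \frac{5 C}{2} + C^{2}\right) = - 6 C \left(\frac{5}{2} + C^{2} + \frac{7 C}{2}\right)$)
$w{\left(-105,V{\left(-14 \right)} \right)} - -7673 = \left(-3\right) \left(-105\right) \left(5 + 2 \left(-105\right)^{2} + 7 \left(-105\right)\right) - -7673 = \left(-3\right) \left(-105\right) \left(5 + 2 \cdot 11025 - 735\right) + 7673 = \left(-3\right) \left(-105\right) \left(5 + 22050 - 735\right) + 7673 = \left(-3\right) \left(-105\right) 21320 + 7673 = 6715800 + 7673 = 6723473$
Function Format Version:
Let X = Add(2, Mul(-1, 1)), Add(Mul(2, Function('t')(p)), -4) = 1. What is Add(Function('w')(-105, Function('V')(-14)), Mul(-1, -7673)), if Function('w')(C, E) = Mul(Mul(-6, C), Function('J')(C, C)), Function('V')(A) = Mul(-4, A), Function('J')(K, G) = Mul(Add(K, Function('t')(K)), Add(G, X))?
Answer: 6723473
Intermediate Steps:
Function('t')(p) = Rational(5, 2) (Function('t')(p) = Add(2, Mul(Rational(1, 2), 1)) = Add(2, Rational(1, 2)) = Rational(5, 2))
X = 1 (X = Add(2, -1) = 1)
Function('J')(K, G) = Mul(Add(1, G), Add(Rational(5, 2), K)) (Function('J')(K, G) = Mul(Add(K, Rational(5, 2)), Add(G, 1)) = Mul(Add(Rational(5, 2), K), Add(1, G)) = Mul(Add(1, G), Add(Rational(5, 2), K)))
Function('w')(C, E) = Mul(-6, C, Add(Rational(5, 2), Pow(C, 2), Mul(Rational(7, 2), C))) (Function('w')(C, E) = Mul(Mul(-6, C), Add(Rational(5, 2), C, Mul(Rational(5, 2), C), Mul(C, C))) = Mul(Mul(-6, C), Add(Rational(5, 2), C, Mul(Rational(5, 2), C), Pow(C, 2))) = Mul(Mul(-6, C), Add(Rational(5, 2), Pow(C, 2), Mul(Rational(7, 2), C))) = Mul(-6, C, Add(Rational(5, 2), Pow(C, 2), Mul(Rational(7, 2), C))))
Add(Function('w')(-105, Function('V')(-14)), Mul(-1, -7673)) = Add(Mul(-3, -105, Add(5, Mul(2, Pow(-105, 2)), Mul(7, -105))), Mul(-1, -7673)) = Add(Mul(-3, -105, Add(5, Mul(2, 11025), -735)), 7673) = Add(Mul(-3, -105, Add(5, 22050, -735)), 7673) = Add(Mul(-3, -105, 21320), 7673) = Add(6715800, 7673) = 6723473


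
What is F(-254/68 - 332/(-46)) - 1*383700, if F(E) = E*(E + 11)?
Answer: -234610920825/611524 ≈ -3.8365e+5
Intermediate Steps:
F(E) = E*(11 + E)
F(-254/68 - 332/(-46)) - 1*383700 = (-254/68 - 332/(-46))*(11 + (-254/68 - 332/(-46))) - 1*383700 = (-254*1/68 - 332*(-1/46))*(11 + (-254*1/68 - 332*(-1/46))) - 383700 = (-127/34 + 166/23)*(11 + (-127/34 + 166/23)) - 383700 = 2723*(11 + 2723/782)/782 - 383700 = (2723/782)*(11325/782) - 383700 = 30837975/611524 - 383700 = -234610920825/611524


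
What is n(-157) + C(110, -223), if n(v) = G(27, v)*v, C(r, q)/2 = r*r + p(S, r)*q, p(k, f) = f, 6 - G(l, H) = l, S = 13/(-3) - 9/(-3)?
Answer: -21563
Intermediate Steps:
S = -4/3 (S = 13*(-⅓) - 9*(-⅓) = -13/3 + 3 = -4/3 ≈ -1.3333)
G(l, H) = 6 - l
C(r, q) = 2*r² + 2*q*r (C(r, q) = 2*(r*r + r*q) = 2*(r² + q*r) = 2*r² + 2*q*r)
n(v) = -21*v (n(v) = (6 - 1*27)*v = (6 - 27)*v = -21*v)
n(-157) + C(110, -223) = -21*(-157) + 2*110*(-223 + 110) = 3297 + 2*110*(-113) = 3297 - 24860 = -21563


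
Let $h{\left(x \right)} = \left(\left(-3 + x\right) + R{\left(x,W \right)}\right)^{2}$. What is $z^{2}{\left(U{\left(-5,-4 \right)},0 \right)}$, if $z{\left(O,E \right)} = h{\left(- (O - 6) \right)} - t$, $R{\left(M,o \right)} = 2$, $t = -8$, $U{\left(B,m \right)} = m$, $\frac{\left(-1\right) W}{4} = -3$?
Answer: $7921$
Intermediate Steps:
$W = 12$ ($W = \left(-4\right) \left(-3\right) = 12$)
$h{\left(x \right)} = \left(-1 + x\right)^{2}$ ($h{\left(x \right)} = \left(\left(-3 + x\right) + 2\right)^{2} = \left(-1 + x\right)^{2}$)
$z{\left(O,E \right)} = 8 + \left(5 - O\right)^{2}$ ($z{\left(O,E \right)} = \left(-1 - \left(O - 6\right)\right)^{2} - -8 = \left(-1 - \left(O - 6\right)\right)^{2} + 8 = \left(-1 - \left(-6 + O\right)\right)^{2} + 8 = \left(5 - O\right)^{2} + 8 = 8 + \left(5 - O\right)^{2}$)
$z^{2}{\left(U{\left(-5,-4 \right)},0 \right)} = \left(8 + \left(-5 - 4\right)^{2}\right)^{2} = \left(8 + \left(-9\right)^{2}\right)^{2} = \left(8 + 81\right)^{2} = 89^{2} = 7921$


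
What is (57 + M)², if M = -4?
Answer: 2809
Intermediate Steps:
(57 + M)² = (57 - 4)² = 53² = 2809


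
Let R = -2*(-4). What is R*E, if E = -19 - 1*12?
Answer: -248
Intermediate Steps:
R = 8
E = -31 (E = -19 - 12 = -31)
R*E = 8*(-31) = -248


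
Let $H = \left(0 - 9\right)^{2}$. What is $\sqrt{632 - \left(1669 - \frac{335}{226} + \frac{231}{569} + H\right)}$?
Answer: $\frac{41 i \sqrt{10987457142}}{128594} \approx 33.42 i$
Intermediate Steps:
$H = 81$ ($H = \left(-9\right)^{2} = 81$)
$\sqrt{632 - \left(1669 - \frac{335}{226} + \frac{231}{569} + H\right)} = \sqrt{632 - \left(1750 - \frac{335}{226} + \frac{231}{569}\right)} = \sqrt{632 - \frac{224901091}{128594}} = \sqrt{- \frac{143629683}{128594}} = \frac{41 i \sqrt{10987457142}}{128594}$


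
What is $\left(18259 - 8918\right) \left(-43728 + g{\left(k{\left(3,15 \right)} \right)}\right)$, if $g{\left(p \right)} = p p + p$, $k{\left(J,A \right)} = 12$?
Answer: $-407006052$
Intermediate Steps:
$g{\left(p \right)} = p + p^{2}$ ($g{\left(p \right)} = p^{2} + p = p + p^{2}$)
$\left(18259 - 8918\right) \left(-43728 + g{\left(k{\left(3,15 \right)} \right)}\right) = \left(18259 - 8918\right) \left(-43728 + 12 \left(1 + 12\right)\right) = 9341 \left(-43728 + 12 \cdot 13\right) = 9341 \left(-43728 + 156\right) = 9341 \left(-43572\right) = -407006052$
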